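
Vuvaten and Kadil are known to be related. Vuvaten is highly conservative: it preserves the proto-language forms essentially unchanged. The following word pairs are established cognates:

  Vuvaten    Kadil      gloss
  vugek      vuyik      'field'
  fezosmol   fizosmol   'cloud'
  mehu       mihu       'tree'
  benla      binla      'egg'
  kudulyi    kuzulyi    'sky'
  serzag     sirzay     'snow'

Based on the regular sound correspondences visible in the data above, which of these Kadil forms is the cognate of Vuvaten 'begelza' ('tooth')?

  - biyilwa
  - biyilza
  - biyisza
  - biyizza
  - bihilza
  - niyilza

biyilza

vugek ~ vuyik, fezosmol ~ fizosmol — Vuvaten e corresponds to Kadil i after a consonant, before a consonant other than r, m, n, p, b, f, v.
vugek ~ vuyik — Vuvaten g corresponds to Kadil y between vowels (before a front vowel).
Applying these to Vuvaten 'begelza':
  begelza → bigelza   (e→i after a consonant, before a consonant other than r, m, n, p, b, f, v)
  bigelza → biyelza   (g→y between vowels (before a front vowel))
  biyelza → biyilza   (e→i after a consonant, before a consonant other than r, m, n, p, b, f, v)
So the Kadil cognate is 'biyilza'.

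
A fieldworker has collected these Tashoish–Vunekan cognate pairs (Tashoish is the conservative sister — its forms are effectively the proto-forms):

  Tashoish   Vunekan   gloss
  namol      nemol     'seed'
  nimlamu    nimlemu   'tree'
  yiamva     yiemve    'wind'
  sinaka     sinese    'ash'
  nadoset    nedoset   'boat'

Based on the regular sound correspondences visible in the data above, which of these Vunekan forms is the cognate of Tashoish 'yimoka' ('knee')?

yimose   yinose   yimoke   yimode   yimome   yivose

yimose

sinaka ~ sinese — Tashoish k corresponds to Vunekan s between vowels (before a back vowel).
yiamva ~ yiemve, sinaka ~ sinese — Tashoish a corresponds to Vunekan e word-finally.
Applying these to Tashoish 'yimoka':
  yimoka → yimosa   (k→s between vowels (before a back vowel))
  yimosa → yimose   (a→e word-finally)
So the Vunekan cognate is 'yimose'.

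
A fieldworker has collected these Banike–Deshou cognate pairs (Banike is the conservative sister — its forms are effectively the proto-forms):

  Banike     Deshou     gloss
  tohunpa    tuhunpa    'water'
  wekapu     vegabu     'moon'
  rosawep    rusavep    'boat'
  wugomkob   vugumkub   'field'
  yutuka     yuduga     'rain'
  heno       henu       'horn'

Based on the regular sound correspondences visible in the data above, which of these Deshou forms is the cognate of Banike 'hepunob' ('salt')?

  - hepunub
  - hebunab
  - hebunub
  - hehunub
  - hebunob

hebunub

wekapu ~ vegabu — Banike p corresponds to Deshou b between vowels (before a back vowel).
wugomkob ~ vugumkub — Banike o corresponds to Deshou u after a consonant, before a labial obstruent.
Applying these to Banike 'hepunob':
  hepunob → hebunob   (p→b between vowels (before a back vowel))
  hebunob → hebunub   (o→u after a consonant, before a labial obstruent)
So the Deshou cognate is 'hebunub'.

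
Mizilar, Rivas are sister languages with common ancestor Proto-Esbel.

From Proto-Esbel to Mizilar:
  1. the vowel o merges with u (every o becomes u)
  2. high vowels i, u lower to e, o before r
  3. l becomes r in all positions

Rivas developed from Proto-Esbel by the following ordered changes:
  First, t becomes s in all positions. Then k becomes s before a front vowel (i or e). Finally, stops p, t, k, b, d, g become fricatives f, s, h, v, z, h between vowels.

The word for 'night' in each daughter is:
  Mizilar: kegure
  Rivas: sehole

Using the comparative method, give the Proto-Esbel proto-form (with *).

*kegole

Position 4: Mizilar has u, Rivas has o. Rivas preserves o here (none of its changes turn any other segment into o), so the proto-segment is *o.
Position 5: Mizilar has r, Rivas has l. Rivas preserves l here (none of its changes turn any other segment into l), so the proto-segment is *l.
Verify the candidate proto-form against each daughter:
Mizilar: start from *kegole.
  rule 1 (vowel merger): kegole → kegule
  rule 2: no change — kegule
  rule 3 (unconditioned shift): kegule → kegure
  ⇒ Mizilar kegure
Rivas: *kegole
  kegole (rule 1 does not apply)
  kegole → segole   [palatalisation]
  segole → sehole   [intervocalic lenition]
  giving Rivas sehole.
No other proto-form is consistent with every reflex, so the reconstruction is *kegole.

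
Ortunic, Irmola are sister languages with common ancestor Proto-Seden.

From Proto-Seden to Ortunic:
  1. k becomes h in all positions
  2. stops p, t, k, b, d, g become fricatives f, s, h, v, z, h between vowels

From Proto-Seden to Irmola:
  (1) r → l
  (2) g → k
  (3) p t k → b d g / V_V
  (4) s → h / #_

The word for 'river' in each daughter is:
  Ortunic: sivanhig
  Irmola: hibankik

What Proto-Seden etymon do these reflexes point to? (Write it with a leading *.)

*sibankig

Position 8: Ortunic has g, Irmola has k. Ortunic preserves g here (none of its changes turn any other segment into g), so the proto-segment is *g.
Position 6: Ortunic has h, Irmola has k. Taking the neighbouring segments as reconstructed: Ortunic h could go back to *k or *h; Irmola k could go back to *k or *g — the one source consistent with every daughter is *k.
Position 1: Ortunic has s, Irmola has h. Taking the neighbouring segments as reconstructed: Ortunic s can only go back to *s; Irmola h could go back to *s or *h — the one source consistent with every daughter is *s.
This points to *sibankig. Verify forward in each daughter:
Ortunic: *sibankig > sibanhig > sivanhig  (by unconditioned shift, intervocalic lenition)
Irmola: start from *sibankig.
  rule 1: no change — sibankig
  rule 2 (unconditioned shift): sibankig → sibankik
  rule 3: no change — sibankik
  rule 4 (debuccalisation): sibankik → hibankik
  ⇒ Irmola hibankik
*sibankig is the unique common source.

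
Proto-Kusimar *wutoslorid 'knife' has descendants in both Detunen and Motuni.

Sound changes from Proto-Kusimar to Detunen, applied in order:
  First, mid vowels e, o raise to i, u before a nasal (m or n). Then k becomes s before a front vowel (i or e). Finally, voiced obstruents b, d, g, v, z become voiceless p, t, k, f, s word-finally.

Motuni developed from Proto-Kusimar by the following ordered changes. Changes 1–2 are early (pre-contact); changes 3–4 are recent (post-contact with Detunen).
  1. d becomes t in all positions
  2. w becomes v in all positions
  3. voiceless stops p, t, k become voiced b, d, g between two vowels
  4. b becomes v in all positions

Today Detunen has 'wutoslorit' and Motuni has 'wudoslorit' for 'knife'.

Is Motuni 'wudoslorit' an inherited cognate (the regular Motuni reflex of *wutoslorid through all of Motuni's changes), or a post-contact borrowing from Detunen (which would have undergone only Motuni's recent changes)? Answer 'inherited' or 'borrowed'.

borrowed

If inherited, *wutoslorid would pass through all of Motuni's changes:
Motuni: start from *wutoslorid.
  rule 1 (unconditioned shift): wutoslorid → wutoslorit
  rule 2 (unconditioned shift): wutoslorit → vutoslorit
  rule 3 (intervocalic voicing): vutoslorit → vudoslorit
  rule 4: no change — vudoslorit
  ⇒ Motuni vudoslorit
If borrowed from Detunen 'wutoslorit' after the early changes, it would undergo only the recent ones:
  rule 3 (intervocalic voicing): wutoslorit → wudoslorit
  rule 4 (unconditioned shift): no change (wudoslorit)
  ⇒ as a loan: wudoslorit
Motuni 'wudoslorit' matches the loan outcome 'wudoslorit', not the inherited 'vudoslorit' — it skipped the early Motuni changes, so it was borrowed from Detunen.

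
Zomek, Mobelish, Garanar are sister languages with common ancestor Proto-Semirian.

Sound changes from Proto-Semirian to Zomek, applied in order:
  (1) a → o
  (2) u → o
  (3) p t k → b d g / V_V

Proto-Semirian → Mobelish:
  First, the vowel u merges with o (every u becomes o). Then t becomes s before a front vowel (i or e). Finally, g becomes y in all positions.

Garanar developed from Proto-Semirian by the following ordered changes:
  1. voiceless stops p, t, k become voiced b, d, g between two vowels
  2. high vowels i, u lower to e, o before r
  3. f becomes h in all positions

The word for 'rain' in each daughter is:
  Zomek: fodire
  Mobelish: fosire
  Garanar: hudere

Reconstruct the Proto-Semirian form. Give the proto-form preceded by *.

Position 1: Zomek has f, Mobelish has f, Garanar has h. Zomek preserves f here (none of its changes turn any other segment into f), so the proto-segment is *f.
Position 4: Zomek has i, Mobelish has i, Garanar has e. Zomek preserves i here (none of its changes turn any other segment into i), so the proto-segment is *i.
This points to *futire. Verify forward in each daughter:
Zomek: *futire
  futire (rule 1 does not apply)
  futire → fotire   [vowel merger]
  fotire → fodire   [intervocalic voicing]
  giving Zomek fodire.
Mobelish: *futire > fotire > fosire  (by vowel merger, palatalisation)
Garanar: *futire
  futire → fudire   [intervocalic voicing]
  fudire → fudere   [pre-rhotic lowering]
  fudere → hudere   [unconditioned shift]
  giving Garanar hudere.
No other proto-form is consistent with every reflex, so the reconstruction is *futire.

*futire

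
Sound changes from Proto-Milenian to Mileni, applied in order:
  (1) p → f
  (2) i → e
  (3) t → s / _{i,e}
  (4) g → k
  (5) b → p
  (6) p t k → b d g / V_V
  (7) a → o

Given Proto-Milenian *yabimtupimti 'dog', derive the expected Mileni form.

Mileni: *yabimtupimti > yabimtufimti > yabemtufemte > yabemtufemse > yapemtufemse > yabemtufemse > yobemtufemse  (by unconditioned shift, vowel merger, palatalisation, unconditioned shift, intervocalic voicing, vowel merger)

yobemtufemse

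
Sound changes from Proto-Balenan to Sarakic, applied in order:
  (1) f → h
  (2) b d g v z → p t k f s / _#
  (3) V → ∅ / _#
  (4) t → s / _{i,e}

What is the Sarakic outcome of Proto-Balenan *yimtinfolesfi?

Sarakic: *yimtinfolesfi
  yimtinfolesfi → yimtinholeshi   [unconditioned shift]
  yimtinholeshi (rule 2 does not apply)
  yimtinholeshi → yimtinholesh   [apocope]
  yimtinholesh → yimsinholesh   [palatalisation]
  giving Sarakic yimsinholesh.

yimsinholesh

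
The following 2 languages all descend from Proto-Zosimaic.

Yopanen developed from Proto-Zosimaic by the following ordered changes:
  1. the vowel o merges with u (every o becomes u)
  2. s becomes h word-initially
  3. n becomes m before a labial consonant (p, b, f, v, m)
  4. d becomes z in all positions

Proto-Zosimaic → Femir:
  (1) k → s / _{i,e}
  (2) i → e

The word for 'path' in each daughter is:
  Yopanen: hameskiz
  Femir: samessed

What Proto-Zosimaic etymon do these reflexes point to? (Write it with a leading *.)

*sameskid

Position 8: Yopanen has z, Femir has d. Femir preserves d here (none of its changes turn any other segment into d), so the proto-segment is *d.
Position 6: Yopanen has k, Femir has s. Yopanen preserves k here (none of its changes turn any other segment into k), so the proto-segment is *k.
Verify the candidate proto-form against each daughter:
Yopanen: start from *sameskid.
  rule 1: no change — sameskid
  rule 2 (debuccalisation): sameskid → hameskid
  rule 3: no change — hameskid
  rule 4 (unconditioned shift): hameskid → hameskiz
  ⇒ Yopanen hameskiz
Femir: *sameskid > samessid > samessed  (by palatalisation, vowel merger)
Only *sameskid yields all of Yopanen hameskiz, Femir samessed.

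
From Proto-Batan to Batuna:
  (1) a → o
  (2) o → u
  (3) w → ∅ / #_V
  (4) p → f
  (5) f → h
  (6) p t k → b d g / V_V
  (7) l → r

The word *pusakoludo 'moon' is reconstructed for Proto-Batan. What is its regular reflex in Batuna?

Batuna: *pusakoludo
  pusakoludo → pusokoludo   [vowel merger]
  pusokoludo → pusukuludu   [vowel merger]
  pusukuludu (rule 3 does not apply)
  pusukuludu → fusukuludu   [unconditioned shift]
  fusukuludu → husukuludu   [unconditioned shift]
  husukuludu → husuguludu   [intervocalic voicing]
  husuguludu → husugurudu   [unconditioned shift]
  giving Batuna husugurudu.

husugurudu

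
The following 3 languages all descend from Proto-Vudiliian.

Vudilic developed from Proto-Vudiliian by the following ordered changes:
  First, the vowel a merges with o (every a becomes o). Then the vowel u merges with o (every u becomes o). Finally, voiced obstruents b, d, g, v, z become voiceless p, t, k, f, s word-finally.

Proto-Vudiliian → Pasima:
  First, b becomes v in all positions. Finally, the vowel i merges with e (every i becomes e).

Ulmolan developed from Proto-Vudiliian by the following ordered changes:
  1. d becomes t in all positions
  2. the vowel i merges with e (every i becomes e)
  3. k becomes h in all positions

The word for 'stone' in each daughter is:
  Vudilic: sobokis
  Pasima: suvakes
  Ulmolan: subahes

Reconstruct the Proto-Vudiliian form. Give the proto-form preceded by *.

*subakis

Position 4: Vudilic has o, Pasima has a, Ulmolan has a. Pasima preserves a here (none of its changes turn any other segment into a), so the proto-segment is *a.
Position 6: Vudilic has i, Pasima has e, Ulmolan has e. Vudilic preserves i here (none of its changes turn any other segment into i), so the proto-segment is *i.
Verify the candidate proto-form against each daughter:
Vudilic: start from *subakis.
  rule 1 (vowel merger): subakis → subokis
  rule 2 (vowel merger): subokis → sobokis
  rule 3: no change — sobokis
  ⇒ Vudilic sobokis
Pasima: start from *subakis.
  rule 1 (unconditioned shift): subakis → suvakis
  rule 2 (vowel merger): suvakis → suvakes
  ⇒ Pasima suvakes
Ulmolan: *subakis
  subakis (rule 1 does not apply)
  subakis → subakes   [vowel merger]
  subakes → subahes   [unconditioned shift]
  giving Ulmolan subahes.
Only *subakis yields all of Vudilic sobokis, Pasima suvakes, Ulmolan subahes.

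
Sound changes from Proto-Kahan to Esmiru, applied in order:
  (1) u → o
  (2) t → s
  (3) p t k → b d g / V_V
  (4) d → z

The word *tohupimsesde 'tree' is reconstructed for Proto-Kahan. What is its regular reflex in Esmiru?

sohobimsesze

Esmiru: *tohupimsesde
  tohupimsesde → tohopimsesde   [vowel merger]
  tohopimsesde → sohopimsesde   [unconditioned shift]
  sohopimsesde → sohobimsesde   [intervocalic voicing]
  sohobimsesde → sohobimsesze   [unconditioned shift]
  giving Esmiru sohobimsesze.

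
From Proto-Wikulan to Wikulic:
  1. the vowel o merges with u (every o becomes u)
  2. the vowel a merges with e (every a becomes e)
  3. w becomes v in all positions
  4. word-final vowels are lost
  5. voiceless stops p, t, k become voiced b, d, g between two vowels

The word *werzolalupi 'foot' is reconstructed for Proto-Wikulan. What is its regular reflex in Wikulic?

Wikulic: *werzolalupi
  werzolalupi → werzulalupi   [vowel merger]
  werzulalupi → werzulelupi   [vowel merger]
  werzulelupi → verzulelupi   [unconditioned shift]
  verzulelupi → verzulelup   [apocope]
  verzulelup (rule 5 does not apply)
  giving Wikulic verzulelup.

verzulelup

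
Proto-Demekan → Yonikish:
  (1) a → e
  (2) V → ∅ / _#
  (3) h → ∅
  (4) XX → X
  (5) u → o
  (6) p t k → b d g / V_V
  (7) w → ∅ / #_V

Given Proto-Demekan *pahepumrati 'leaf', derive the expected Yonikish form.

Yonikish: start from *pahepumrati.
  rule 1 (vowel merger): pahepumrati → pehepumreti
  rule 2 (apocope): pehepumreti → pehepumret
  rule 3 (h-loss): pehepumret → peepumret
  rule 4 (degemination): peepumret → pepumret
  rule 5 (vowel merger): pepumret → pepomret
  rule 6 (intervocalic voicing): pepomret → pebomret
  rule 7: no change — pebomret
  ⇒ Yonikish pebomret

pebomret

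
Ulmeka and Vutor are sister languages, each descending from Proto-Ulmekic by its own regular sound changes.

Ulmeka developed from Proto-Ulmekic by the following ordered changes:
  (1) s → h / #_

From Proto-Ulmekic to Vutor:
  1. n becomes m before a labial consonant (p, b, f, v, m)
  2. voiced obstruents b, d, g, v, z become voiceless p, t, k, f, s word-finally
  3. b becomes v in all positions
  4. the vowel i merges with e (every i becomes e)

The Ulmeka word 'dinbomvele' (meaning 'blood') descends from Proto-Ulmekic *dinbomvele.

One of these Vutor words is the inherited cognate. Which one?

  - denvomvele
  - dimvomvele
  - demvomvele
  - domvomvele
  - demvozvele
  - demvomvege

Vutor: start from *dinbomvele.
  rule 1 (nasal place assimilation): dinbomvele → dimbomvele
  rule 2: no change — dimbomvele
  rule 3 (unconditioned shift): dimbomvele → dimvomvele
  rule 4 (vowel merger): dimvomvele → demvomvele
  ⇒ Vutor demvomvele
Only 'demvomvele' matches the regular Vutor development of *dinbomvele.

demvomvele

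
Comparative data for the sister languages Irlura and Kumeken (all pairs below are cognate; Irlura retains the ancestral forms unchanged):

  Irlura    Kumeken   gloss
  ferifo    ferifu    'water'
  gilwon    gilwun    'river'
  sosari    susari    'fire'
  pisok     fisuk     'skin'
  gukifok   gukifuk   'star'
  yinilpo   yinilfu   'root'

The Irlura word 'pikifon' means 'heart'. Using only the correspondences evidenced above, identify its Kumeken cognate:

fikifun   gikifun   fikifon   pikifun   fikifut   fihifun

fikifun

pisok ~ fisuk — Irlura p corresponds to Kumeken f word-initially before a front vowel.
gilwon ~ gilwun — Irlura o corresponds to Kumeken u after a consonant, before a nasal.
Applying these to Irlura 'pikifon':
  pikifon → fikifon   (p→f word-initially before a front vowel)
  fikifon → fikifun   (o→u after a consonant, before a nasal)
So the Kumeken cognate is 'fikifun'.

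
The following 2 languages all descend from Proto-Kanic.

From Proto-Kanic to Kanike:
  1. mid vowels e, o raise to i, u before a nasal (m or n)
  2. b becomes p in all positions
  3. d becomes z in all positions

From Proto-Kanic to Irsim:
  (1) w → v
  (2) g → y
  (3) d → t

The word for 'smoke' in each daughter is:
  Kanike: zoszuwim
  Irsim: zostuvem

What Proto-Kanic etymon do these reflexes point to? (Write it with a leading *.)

*zosduwem

Position 4: Kanike has z, Irsim has t. Taking the neighbouring segments as reconstructed: Kanike z could go back to *d or *z; Irsim t could go back to *t or *d — the one source consistent with every daughter is *d.
Position 7: Kanike has i, Irsim has e. Irsim preserves e here (none of its changes turn any other segment into e), so the proto-segment is *e.
This points to *zosduwem. Verify forward in each daughter:
Kanike: *zosduwem > zosduwim > zoszuwim  (by pre-nasal raising, unconditioned shift)
Irsim: *zosduwem
  zosduwem → zosduvem   [unconditioned shift]
  zosduvem (rule 2 does not apply)
  zosduvem → zostuvem   [unconditioned shift]
  giving Irsim zostuvem.
Only *zosduwem yields all of Kanike zoszuwim, Irsim zostuvem.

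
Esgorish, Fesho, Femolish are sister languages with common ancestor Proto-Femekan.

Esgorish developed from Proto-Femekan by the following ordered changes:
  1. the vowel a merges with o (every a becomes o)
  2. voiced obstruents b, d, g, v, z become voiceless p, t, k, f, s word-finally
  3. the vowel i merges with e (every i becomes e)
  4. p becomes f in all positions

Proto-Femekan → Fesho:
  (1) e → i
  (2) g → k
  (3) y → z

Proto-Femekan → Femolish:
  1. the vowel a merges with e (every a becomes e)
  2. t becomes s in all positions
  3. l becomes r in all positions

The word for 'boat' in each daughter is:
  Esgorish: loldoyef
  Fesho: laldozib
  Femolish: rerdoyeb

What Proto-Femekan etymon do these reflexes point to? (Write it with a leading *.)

*laldoyeb

Position 7: Esgorish has e, Fesho has i, Femolish has e. Taking the neighbouring segments as reconstructed: Esgorish e could go back to *e or *i; Fesho i could go back to *e or *i; Femolish e could go back to *a or *e — the one source consistent with every daughter is *e.
Position 8: Esgorish has f, Fesho has b, Femolish has b. Fesho preserves b here (none of its changes turn any other segment into b), so the proto-segment is *b.
Continuing position by position gives *laldoyeb; check it forward:
Esgorish: start from *laldoyeb.
  rule 1 (vowel merger): laldoyeb → loldoyeb
  rule 2 (final devoicing): loldoyeb → loldoyep
  rule 3: no change — loldoyep
  rule 4 (unconditioned shift): loldoyep → loldoyef
  ⇒ Esgorish loldoyef
Fesho: *laldoyeb
  laldoyeb → laldoyib   [vowel merger]
  laldoyib (rule 2 does not apply)
  laldoyib → laldozib   [unconditioned shift]
  giving Fesho laldozib.
Femolish: *laldoyeb > leldoyeb > rerdoyeb  (by vowel merger, unconditioned shift)
*laldoyeb is the unique common source.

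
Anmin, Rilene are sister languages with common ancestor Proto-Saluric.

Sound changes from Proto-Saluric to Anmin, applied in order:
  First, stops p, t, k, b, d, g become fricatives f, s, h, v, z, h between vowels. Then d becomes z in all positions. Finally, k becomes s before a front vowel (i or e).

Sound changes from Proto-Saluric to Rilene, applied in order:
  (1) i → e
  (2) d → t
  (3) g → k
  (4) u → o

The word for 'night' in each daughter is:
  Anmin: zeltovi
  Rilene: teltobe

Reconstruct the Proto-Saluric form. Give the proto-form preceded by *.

*deltobi

Position 1: Anmin has z, Rilene has t. Taking the neighbouring segments as reconstructed: Anmin z could go back to *d or *z; Rilene t could go back to *t or *d — the one source consistent with every daughter is *d.
Position 6: Anmin has v, Rilene has b. Rilene preserves b here (none of its changes turn any other segment into b), so the proto-segment is *b.
Position 7: Anmin has i, Rilene has e. Anmin preserves i here (none of its changes turn any other segment into i), so the proto-segment is *i.
This points to *deltobi. Verify forward in each daughter:
Anmin: start from *deltobi.
  rule 1 (intervocalic lenition): deltobi → deltovi
  rule 2 (unconditioned shift): deltovi → zeltovi
  rule 3: no change — zeltovi
  ⇒ Anmin zeltovi
Rilene: *deltobi > deltobe > teltobe  (by vowel merger, unconditioned shift)
*deltobi is the unique common source.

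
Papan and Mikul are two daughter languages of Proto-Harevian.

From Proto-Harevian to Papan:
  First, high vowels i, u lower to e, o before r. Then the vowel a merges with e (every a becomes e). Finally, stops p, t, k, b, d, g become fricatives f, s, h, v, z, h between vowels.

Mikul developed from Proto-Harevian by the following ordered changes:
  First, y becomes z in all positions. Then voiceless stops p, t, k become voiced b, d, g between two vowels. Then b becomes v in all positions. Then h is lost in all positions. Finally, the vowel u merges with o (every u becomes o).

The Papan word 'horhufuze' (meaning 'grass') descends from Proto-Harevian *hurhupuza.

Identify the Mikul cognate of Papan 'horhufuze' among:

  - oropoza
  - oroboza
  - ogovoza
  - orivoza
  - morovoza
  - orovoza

Mikul: start from *hurhupuza.
  rule 1: no change — hurhupuza
  rule 2 (intervocalic voicing): hurhupuza → hurhubuza
  rule 3 (unconditioned shift): hurhubuza → hurhuvuza
  rule 4 (h-loss): hurhuvuza → uruvuza
  rule 5 (vowel merger): uruvuza → orovoza
  ⇒ Mikul orovoza
Only 'orovoza' matches the regular Mikul development of *hurhupuza.

orovoza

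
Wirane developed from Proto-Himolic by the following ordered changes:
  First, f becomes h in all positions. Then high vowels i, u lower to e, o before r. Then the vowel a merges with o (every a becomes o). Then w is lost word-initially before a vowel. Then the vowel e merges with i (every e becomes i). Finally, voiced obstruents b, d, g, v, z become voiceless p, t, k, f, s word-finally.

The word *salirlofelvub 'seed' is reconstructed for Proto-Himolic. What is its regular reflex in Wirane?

Wirane: start from *salirlofelvub.
  rule 1 (unconditioned shift): salirlofelvub → salirlohelvub
  rule 2 (pre-rhotic lowering): salirlohelvub → salerlohelvub
  rule 3 (vowel merger): salerlohelvub → solerlohelvub
  rule 4: no change — solerlohelvub
  rule 5 (vowel merger): solerlohelvub → solirlohilvub
  rule 6 (final devoicing): solirlohilvub → solirlohilvup
  ⇒ Wirane solirlohilvup

solirlohilvup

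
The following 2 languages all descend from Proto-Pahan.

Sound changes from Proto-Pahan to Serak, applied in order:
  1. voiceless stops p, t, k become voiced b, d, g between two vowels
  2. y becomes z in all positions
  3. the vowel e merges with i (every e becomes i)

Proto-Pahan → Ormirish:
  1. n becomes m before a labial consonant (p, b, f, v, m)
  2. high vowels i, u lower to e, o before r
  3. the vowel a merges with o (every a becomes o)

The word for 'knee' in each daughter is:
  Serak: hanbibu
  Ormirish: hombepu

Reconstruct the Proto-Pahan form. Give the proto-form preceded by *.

Position 6: Serak has b, Ormirish has p. Ormirish preserves p here (none of its changes turn any other segment into p), so the proto-segment is *p.
Position 5: Serak has i, Ormirish has e. Taking the neighbouring segments as reconstructed: Serak i could go back to *e or *i; Ormirish e can only go back to *e — the one source consistent with every daughter is *e.
Continuing position by position gives *hanbepu; check it forward:
Serak: start from *hanbepu.
  rule 1 (intervocalic voicing): hanbepu → hanbebu
  rule 2: no change — hanbebu
  rule 3 (vowel merger): hanbebu → hanbibu
  ⇒ Serak hanbibu
Ormirish: *hanbepu > hambepu > hombepu  (by nasal place assimilation, vowel merger)
*hanbepu is the unique common source.

*hanbepu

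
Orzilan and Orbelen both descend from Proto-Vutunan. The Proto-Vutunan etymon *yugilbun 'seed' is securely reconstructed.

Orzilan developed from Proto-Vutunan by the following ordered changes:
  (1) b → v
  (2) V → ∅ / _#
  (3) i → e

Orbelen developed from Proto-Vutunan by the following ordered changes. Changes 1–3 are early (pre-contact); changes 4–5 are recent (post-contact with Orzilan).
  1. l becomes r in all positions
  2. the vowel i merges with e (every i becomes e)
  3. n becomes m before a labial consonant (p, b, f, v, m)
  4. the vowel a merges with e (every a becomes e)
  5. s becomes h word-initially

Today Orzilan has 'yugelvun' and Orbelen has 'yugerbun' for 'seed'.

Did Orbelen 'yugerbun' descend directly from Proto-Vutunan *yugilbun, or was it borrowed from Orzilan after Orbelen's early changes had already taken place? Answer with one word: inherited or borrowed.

inherited

If inherited, *yugilbun would pass through all of Orbelen's changes:
Orbelen: *yugilbun
  yugilbun → yugirbun   [unconditioned shift]
  yugirbun → yugerbun   [vowel merger]
  yugerbun (rule 3 does not apply)
  yugerbun (rule 4 does not apply)
  yugerbun (rule 5 does not apply)
  giving Orbelen yugerbun.
If borrowed from Orzilan 'yugelvun' after the early changes, it would undergo only the recent ones:
  rule 4 (vowel merger): no change (yugelvun)
  rule 5 (debuccalisation): no change (yugelvun)
  ⇒ as a loan: yugelvun
Orbelen 'yugerbun' matches the inherited outcome exactly, so it is an inherited cognate, not a loan.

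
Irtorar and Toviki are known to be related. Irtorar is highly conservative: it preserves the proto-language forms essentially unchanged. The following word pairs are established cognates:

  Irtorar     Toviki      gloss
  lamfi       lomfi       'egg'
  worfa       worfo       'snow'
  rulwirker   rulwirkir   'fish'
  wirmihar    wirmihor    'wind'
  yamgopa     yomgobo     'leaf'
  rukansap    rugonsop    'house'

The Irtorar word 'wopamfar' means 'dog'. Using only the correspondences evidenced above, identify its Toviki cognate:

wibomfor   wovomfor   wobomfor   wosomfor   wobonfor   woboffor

wobomfor

yamgopa ~ yomgobo — Irtorar p corresponds to Toviki b between vowels (before a back vowel).
lamfi ~ lomfi, yamgopa ~ yomgobo — Irtorar a corresponds to Toviki o after a consonant, before a nasal.
wirmihar ~ wirmihor — Irtorar a corresponds to Toviki o after a consonant, before r.
Applying these to Irtorar 'wopamfar':
  wopamfar → wobamfar   (p→b between vowels (before a back vowel))
  wobamfar → wobomfar   (a→o after a consonant, before a nasal)
  wobomfar → wobomfor   (a→o after a consonant, before r)
So the Toviki cognate is 'wobomfor'.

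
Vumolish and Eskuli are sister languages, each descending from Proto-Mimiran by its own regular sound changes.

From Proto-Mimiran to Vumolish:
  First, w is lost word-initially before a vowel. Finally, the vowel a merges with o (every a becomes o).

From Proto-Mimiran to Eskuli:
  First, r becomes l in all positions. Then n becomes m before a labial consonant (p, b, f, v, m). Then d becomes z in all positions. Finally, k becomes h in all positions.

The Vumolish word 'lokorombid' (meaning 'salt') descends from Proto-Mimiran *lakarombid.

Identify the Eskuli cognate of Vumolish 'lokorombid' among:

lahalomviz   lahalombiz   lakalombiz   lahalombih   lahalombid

Eskuli: *lakarombid
  lakarombid → lakalombid   [unconditioned shift]
  lakalombid (rule 2 does not apply)
  lakalombid → lakalombiz   [unconditioned shift]
  lakalombiz → lahalombiz   [unconditioned shift]
  giving Eskuli lahalombiz.
Among the options, 'lahalombiz' alone shows every Eskuli change applied in order.

lahalombiz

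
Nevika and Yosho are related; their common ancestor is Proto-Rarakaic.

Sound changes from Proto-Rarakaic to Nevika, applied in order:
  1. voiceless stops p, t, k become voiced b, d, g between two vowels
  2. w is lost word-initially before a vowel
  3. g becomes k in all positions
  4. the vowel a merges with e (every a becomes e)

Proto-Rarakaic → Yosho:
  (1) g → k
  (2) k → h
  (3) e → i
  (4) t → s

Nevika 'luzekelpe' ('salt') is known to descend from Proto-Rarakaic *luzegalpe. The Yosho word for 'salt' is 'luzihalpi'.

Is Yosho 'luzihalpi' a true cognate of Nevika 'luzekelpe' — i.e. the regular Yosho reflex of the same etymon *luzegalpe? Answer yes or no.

Derive the expected Yosho reflex of *luzegalpe:
Yosho: start from *luzegalpe.
  rule 1 (unconditioned shift): luzegalpe → luzekalpe
  rule 2 (unconditioned shift): luzekalpe → luzehalpe
  rule 3 (vowel merger): luzehalpe → luzihalpi
  rule 4: no change — luzihalpi
  ⇒ Yosho luzihalpi
Yosho 'luzihalpi' matches the regular reflex exactly, so the pair is cognate.

yes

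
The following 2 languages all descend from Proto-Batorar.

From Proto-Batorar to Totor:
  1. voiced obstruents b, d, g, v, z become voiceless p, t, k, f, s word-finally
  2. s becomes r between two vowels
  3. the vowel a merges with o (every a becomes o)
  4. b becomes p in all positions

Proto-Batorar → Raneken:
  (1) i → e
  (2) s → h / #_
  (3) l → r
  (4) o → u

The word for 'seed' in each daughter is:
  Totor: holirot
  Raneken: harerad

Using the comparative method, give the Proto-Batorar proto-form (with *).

*halirad

Position 4: Totor has i, Raneken has e. Totor preserves i here (none of its changes turn any other segment into i), so the proto-segment is *i.
Position 7: Totor has t, Raneken has d. Raneken preserves d here (none of its changes turn any other segment into d), so the proto-segment is *d.
This points to *halirad. Verify forward in each daughter:
Totor: start from *halirad.
  rule 1 (final devoicing): halirad → halirat
  rule 2: no change — halirat
  rule 3 (vowel merger): halirat → holirot
  rule 4: no change — holirot
  ⇒ Totor holirot
Raneken: *halirad
  halirad → halerad   [vowel merger]
  halerad (rule 2 does not apply)
  halerad → harerad   [unconditioned shift]
  harerad (rule 4 does not apply)
  giving Raneken harerad.
No other proto-form is consistent with every reflex, so the reconstruction is *halirad.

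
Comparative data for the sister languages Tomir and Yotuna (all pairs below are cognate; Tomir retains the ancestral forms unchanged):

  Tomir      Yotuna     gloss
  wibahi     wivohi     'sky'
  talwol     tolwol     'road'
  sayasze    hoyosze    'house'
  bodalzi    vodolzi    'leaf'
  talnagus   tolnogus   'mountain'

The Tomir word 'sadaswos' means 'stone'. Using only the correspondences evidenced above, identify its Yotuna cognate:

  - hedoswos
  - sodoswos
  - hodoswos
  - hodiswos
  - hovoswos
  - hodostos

hodoswos

sayasze ~ hoyosze — Tomir s corresponds to Yotuna h word-initially before a back vowel.
wibahi ~ wivohi, talwol ~ tolwol — Tomir a corresponds to Yotuna o after a consonant, before a consonant other than r, m, n, p, b, f, v.
Applying these to Tomir 'sadaswos':
  sadaswos → hadaswos   (s→h word-initially before a back vowel)
  hadaswos → hodaswos   (a→o after a consonant, before a consonant other than r, m, n, p, b, f, v)
  hodaswos → hodoswos   (a→o after a consonant, before a consonant other than r, m, n, p, b, f, v)
So the Yotuna cognate is 'hodoswos'.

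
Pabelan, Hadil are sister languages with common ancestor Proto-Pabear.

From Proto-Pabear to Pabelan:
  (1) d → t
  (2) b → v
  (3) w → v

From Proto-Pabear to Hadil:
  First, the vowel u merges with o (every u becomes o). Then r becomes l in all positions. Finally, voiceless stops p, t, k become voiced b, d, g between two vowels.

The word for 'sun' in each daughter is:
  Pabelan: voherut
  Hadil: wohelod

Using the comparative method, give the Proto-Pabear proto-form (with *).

*woherud

Position 5: Pabelan has r, Hadil has l. Pabelan preserves r here (none of its changes turn any other segment into r), so the proto-segment is *r.
Position 1: Pabelan has v, Hadil has w. Hadil preserves w here (none of its changes turn any other segment into w), so the proto-segment is *w.
This points to *woherud. Verify forward in each daughter:
Pabelan: start from *woherud.
  rule 1 (unconditioned shift): woherud → woherut
  rule 2: no change — woherut
  rule 3 (unconditioned shift): woherut → voherut
  ⇒ Pabelan voherut
Hadil: *woherud
  woherud → woherod   [vowel merger]
  woherod → wohelod   [unconditioned shift]
  wohelod (rule 3 does not apply)
  giving Hadil wohelod.
*woherud is the unique common source.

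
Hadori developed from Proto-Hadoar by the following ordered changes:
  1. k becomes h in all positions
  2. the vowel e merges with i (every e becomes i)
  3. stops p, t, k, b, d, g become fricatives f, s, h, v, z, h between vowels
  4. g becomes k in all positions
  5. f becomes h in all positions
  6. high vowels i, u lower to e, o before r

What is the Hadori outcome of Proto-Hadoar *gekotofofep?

Hadori: start from *gekotofofep.
  rule 1 (unconditioned shift): gekotofofep → gehotofofep
  rule 2 (vowel merger): gehotofofep → gihotofofip
  rule 3 (intervocalic lenition): gihotofofip → gihosofofip
  rule 4 (unconditioned shift): gihosofofip → kihosofofip
  rule 5 (unconditioned shift): kihosofofip → kihosohohip
  rule 6: no change — kihosohohip
  ⇒ Hadori kihosohohip

kihosohohip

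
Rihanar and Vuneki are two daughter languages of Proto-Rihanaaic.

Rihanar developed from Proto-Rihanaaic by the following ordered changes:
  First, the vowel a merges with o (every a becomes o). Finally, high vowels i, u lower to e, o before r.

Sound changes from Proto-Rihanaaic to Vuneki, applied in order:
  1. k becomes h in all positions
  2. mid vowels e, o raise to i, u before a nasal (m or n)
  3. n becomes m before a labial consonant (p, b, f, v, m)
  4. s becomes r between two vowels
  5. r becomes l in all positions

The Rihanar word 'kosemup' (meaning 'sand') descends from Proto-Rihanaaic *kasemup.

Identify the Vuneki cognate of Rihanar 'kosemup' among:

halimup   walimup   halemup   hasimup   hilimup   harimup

Vuneki: *kasemup > hasemup > hasimup > harimup > halimup  (by unconditioned shift, pre-nasal raising, rhotacism, unconditioned shift)
Only 'halimup' matches the regular Vuneki development of *kasemup.

halimup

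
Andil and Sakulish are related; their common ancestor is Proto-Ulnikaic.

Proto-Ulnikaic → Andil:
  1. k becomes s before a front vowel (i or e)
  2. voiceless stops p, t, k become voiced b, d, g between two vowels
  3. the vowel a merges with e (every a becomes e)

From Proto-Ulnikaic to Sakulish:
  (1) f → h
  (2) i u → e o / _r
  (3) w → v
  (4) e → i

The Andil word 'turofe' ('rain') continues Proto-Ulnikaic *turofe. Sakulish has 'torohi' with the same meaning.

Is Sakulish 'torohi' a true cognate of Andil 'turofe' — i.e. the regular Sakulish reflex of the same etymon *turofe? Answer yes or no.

yes

Derive the expected Sakulish reflex of *turofe:
Sakulish: start from *turofe.
  rule 1 (unconditioned shift): turofe → turohe
  rule 2 (pre-rhotic lowering): turohe → torohe
  rule 3: no change — torohe
  rule 4 (vowel merger): torohe → torohi
  ⇒ Sakulish torohi
Sakulish 'torohi' matches the regular reflex exactly, so the pair is cognate.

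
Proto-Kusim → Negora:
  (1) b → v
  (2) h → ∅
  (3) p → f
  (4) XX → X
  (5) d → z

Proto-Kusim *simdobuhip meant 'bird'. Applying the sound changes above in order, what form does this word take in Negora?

simzovuif

Negora: start from *simdobuhip.
  rule 1 (unconditioned shift): simdobuhip → simdovuhip
  rule 2 (h-loss): simdovuhip → simdovuip
  rule 3 (unconditioned shift): simdovuip → simdovuif
  rule 4: no change — simdovuif
  rule 5 (unconditioned shift): simdovuif → simzovuif
  ⇒ Negora simzovuif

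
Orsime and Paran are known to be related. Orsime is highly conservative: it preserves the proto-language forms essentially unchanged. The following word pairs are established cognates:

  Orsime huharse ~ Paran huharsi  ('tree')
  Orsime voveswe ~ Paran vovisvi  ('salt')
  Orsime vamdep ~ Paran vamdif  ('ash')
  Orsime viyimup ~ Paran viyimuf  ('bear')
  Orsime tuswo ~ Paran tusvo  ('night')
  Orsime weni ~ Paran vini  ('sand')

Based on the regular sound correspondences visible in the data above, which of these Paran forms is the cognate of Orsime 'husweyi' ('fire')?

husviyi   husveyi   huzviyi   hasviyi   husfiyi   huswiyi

voveswe ~ vovisvi — Orsime w corresponds to Paran v after a consonant, before a front vowel.
voveswe ~ vovisvi — Orsime e corresponds to Paran i after a consonant, before a consonant other than r, m, n, p, b, f, v.
Applying these to Orsime 'husweyi':
  husweyi → husveyi   (w→v after a consonant, before a front vowel)
  husveyi → husviyi   (e→i after a consonant, before a consonant other than r, m, n, p, b, f, v)
So the Paran cognate is 'husviyi'.

husviyi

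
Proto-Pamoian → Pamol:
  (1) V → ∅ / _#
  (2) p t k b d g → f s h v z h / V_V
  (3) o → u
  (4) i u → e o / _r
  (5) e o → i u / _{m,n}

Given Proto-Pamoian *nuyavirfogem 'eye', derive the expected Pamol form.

nuyaverfuhim

Pamol: *nuyavirfogem
  nuyavirfogem (rule 1 does not apply)
  nuyavirfogem → nuyavirfohem   [intervocalic lenition]
  nuyavirfohem → nuyavirfuhem   [vowel merger]
  nuyavirfuhem → nuyaverfuhem   [pre-rhotic lowering]
  nuyaverfuhem → nuyaverfuhim   [pre-nasal raising]
  giving Pamol nuyaverfuhim.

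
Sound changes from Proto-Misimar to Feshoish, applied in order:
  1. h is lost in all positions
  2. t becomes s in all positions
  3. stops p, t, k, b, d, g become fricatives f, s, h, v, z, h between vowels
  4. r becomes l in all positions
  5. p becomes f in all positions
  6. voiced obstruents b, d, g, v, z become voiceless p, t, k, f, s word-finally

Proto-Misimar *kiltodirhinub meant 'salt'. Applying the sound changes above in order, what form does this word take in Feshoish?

kilsozilinup

Feshoish: *kiltodirhinub
  kiltodirhinub → kiltodirinub   [h-loss]
  kiltodirinub → kilsodirinub   [unconditioned shift]
  kilsodirinub → kilsozirinub   [intervocalic lenition]
  kilsozirinub → kilsozilinub   [unconditioned shift]
  kilsozilinub (rule 5 does not apply)
  kilsozilinub → kilsozilinup   [final devoicing]
  giving Feshoish kilsozilinup.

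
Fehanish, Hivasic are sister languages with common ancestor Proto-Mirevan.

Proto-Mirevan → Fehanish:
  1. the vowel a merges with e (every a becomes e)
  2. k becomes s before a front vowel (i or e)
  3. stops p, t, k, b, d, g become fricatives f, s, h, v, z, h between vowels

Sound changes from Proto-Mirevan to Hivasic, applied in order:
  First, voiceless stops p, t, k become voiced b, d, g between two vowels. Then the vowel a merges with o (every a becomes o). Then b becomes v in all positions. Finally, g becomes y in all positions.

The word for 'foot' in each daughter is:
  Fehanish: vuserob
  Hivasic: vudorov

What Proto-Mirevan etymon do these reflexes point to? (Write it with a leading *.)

Position 4: Fehanish has e, Hivasic has o. Taking the neighbouring segments as reconstructed: Fehanish e could go back to *a or *e; Hivasic o could go back to *a or *o — the one source consistent with every daughter is *a.
Position 3: Fehanish has s, Hivasic has d. Taking the neighbouring segments as reconstructed: Fehanish s could go back to *t or *k or *s; Hivasic d could go back to *t or *d — the one source consistent with every daughter is *t.
Position 7: Fehanish has b, Hivasic has v. Fehanish preserves b here (none of its changes turn any other segment into b), so the proto-segment is *b.
This points to *vutarob. Verify forward in each daughter:
Fehanish: *vutarob
  vutarob → vuterob   [vowel merger]
  vuterob (rule 2 does not apply)
  vuterob → vuserob   [intervocalic lenition]
  giving Fehanish vuserob.
Hivasic: start from *vutarob.
  rule 1 (intervocalic voicing): vutarob → vudarob
  rule 2 (vowel merger): vudarob → vudorob
  rule 3 (unconditioned shift): vudorob → vudorov
  rule 4: no change — vudorov
  ⇒ Hivasic vudorov
*vutarob is the unique common source.

*vutarob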